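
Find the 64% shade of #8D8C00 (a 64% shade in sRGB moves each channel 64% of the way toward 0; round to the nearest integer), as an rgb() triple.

#8D8C00 is rgb(141, 140, 0).
A 64% shade moves each channel 64% toward 0:
  R: 141 + 0.64×(0−141) = 141 − 90.24 = 50.76 → 51
  G: 140 + 0.64×(0−140) = 140 − 89.6 = 50.4 → 50
  B: 0 + 0.64×(0−0) = 0 + 0 = 0 → 0

rgb(51, 50, 0)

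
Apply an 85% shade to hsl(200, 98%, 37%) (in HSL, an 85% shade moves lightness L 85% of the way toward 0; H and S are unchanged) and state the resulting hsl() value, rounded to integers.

hsl(200, 98%, 6%)

L moves 85% from 37 toward 0: 37 − 31.45 = 5.55 → 6.
H and S are unchanged.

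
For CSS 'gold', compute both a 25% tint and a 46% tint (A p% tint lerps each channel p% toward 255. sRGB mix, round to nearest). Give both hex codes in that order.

#ffe140, #ffe975

CSS gold is rgb(255, 215, 0).
25% tint:
  R: 255 + 0.25×(255−255) = 255 + 0 = 255 → 255
  G: 215 + 0.25×(255−215) = 215 + 10 = 225 → 225
  B: 0 + 63.75 = 63.75 → 64
  → #ffe140
46% tint:
  R: 255 + 0.46×(255−255) = 255 + 0 = 255 → 255
  G: 215 + 18.4 = 233.4 → 233
  B: 0 + 0.46×(255−0) = 0 + 117.3 = 117.3 → 117
  → #ffe975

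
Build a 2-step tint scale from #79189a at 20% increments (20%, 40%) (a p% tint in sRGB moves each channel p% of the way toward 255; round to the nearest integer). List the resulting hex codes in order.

#9446ae, #af74c2

#79189a is rgb(121, 24, 154).
20%: (121 + 26.8 = 147.8→148, 24 + 46.2 = 70.2→70, 154 + 20.2 = 174.2→174) → #9446ae
40%: (121 + 53.6 = 174.6→175, 24 + 92.4 = 116.4→116, 154 + 40.4 = 194.4→194) → #af74c2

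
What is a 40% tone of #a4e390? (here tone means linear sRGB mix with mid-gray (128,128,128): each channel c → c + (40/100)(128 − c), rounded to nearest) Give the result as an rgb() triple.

rgb(150, 187, 138)

#a4e390 is rgb(164, 227, 144).
Per channel, c → c + 0.4(128 − c):
  R: 164 + 0.4×(128−164) = 164 − 14.4 = 149.6 → 150
  G: 227 + 0.4×(128−227) = 227 − 39.6 = 187.4 → 187
  B: 144 + 0.4×(128−144) = 144 − 6.4 = 137.6 → 138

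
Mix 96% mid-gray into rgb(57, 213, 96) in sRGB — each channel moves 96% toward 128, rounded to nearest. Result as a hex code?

#7D837F

Lerp each channel 96% toward 128:
  R: 57 + 0.96×(128−57) = 57 + 68.16 = 125.16 → 125
  G: 213 − 81.6 = 131.4 → 131
  B: 96 + 30.72 = 126.72 → 127
rgb(125, 131, 127) = #7D837F.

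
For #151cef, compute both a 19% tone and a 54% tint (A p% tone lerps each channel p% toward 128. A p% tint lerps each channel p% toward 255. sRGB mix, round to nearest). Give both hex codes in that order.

#292fda, #9397f8

#151cef is rgb(21, 28, 239).
19% tone:
  R: 21 + 20.33 = 41.33 → 41
  G: 28 + 0.19×(128−28) = 28 + 19 = 47 → 47
  B: 239 + 0.19×(128−239) = 239 − 21.09 = 217.91 → 218
  → #292fda
54% tint:
  R: 21 + 126.36 = 147.36 → 147
  G: 28 + 122.58 = 150.58 → 151
  B: 239 + 0.54×(255−239) = 239 + 8.64 = 247.64 → 248
  → #9397f8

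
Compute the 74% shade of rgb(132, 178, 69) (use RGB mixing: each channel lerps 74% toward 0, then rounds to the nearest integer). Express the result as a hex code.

#222E12

Lerp each channel 74% toward 0:
  R: 132 + 0.74×(0−132) = 132 − 97.68 = 34.32 → 34
  G: 178 − 131.72 = 46.28 → 46
  B: 69 − 51.06 = 17.94 → 18
rgb(34, 46, 18) = #222E12.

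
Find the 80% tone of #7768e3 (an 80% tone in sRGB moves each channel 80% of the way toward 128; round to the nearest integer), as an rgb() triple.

#7768e3 is rgb(119, 104, 227).
Lerp each channel 80% toward 128:
  R: 119 + 7.2 = 126.2 → 126
  G: 104 + 0.8×(128−104) = 104 + 19.2 = 123.2 → 123
  B: 227 + 0.8×(128−227) = 227 − 79.2 = 147.8 → 148

rgb(126, 123, 148)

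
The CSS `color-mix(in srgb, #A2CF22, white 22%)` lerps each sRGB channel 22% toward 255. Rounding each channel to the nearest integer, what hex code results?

#B6DA53

#A2CF22 is rgb(162, 207, 34).
Lerp each channel 22% toward 255:
  R: 162 + 0.22×(255−162) = 162 + 20.46 = 182.46 → 182
  G: 207 + 10.56 = 217.56 → 218
  B: 34 + 48.62 = 82.62 → 83
rgb(182, 218, 83) = #B6DA53.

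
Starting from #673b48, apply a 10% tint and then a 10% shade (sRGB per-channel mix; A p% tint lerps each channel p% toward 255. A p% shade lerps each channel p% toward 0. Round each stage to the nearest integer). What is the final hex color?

#6a4751

#673b48 is rgb(103, 59, 72).
A 10% tint moves each channel 10% toward 255:
  R: 103 + 15.2 = 118.2 → 118
  G: 59 + 0.1×(255−59) = 59 + 19.6 = 78.6 → 79
  B: 72 + 18.3 = 90.3 → 90
After the tint: rgb(118, 79, 90) = #764f5a.
Per channel, c → c + 0.1(0 − c):
  R: 118 + 0.1×(0−118) = 118 − 11.8 = 106.2 → 106
  G: 79 − 7.9 = 71.1 → 71
  B: 90 + 0.1×(0−90) = 90 − 9 = 81 → 81
rgb(106, 71, 81) = #6a4751.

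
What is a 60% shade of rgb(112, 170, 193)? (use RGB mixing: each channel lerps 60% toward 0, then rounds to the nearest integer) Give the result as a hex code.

Per channel, c → c + 0.6(0 − c):
  R: 112 + 0.6×(0−112) = 112 − 67.2 = 44.8 → 45
  G: 170 − 102 = 68 → 68
  B: 193 + 0.6×(0−193) = 193 − 115.8 = 77.2 → 77
rgb(45, 68, 77) = #2D444D.

#2D444D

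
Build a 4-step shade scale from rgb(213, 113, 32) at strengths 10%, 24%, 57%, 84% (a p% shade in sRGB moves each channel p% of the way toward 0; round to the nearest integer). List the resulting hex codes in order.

#C0661D, #A25618, #5C310E, #221205

10%: (213 − 21.3 = 191.7→192, 113 − 11.3 = 101.7→102, 32 − 3.2 = 28.8→29) → #C0661D
24%: (213 − 51.12 = 161.88→162, 113 − 27.12 = 85.88→86, 32 − 7.68 = 24.32→24) → #A25618
57%: (213 − 121.41 = 91.59→92, 113 − 64.41 = 48.59→49, 32 − 18.24 = 13.76→14) → #5C310E
84%: (213 − 178.92 = 34.08→34, 113 − 94.92 = 18.08→18, 32 − 26.88 = 5.12→5) → #221205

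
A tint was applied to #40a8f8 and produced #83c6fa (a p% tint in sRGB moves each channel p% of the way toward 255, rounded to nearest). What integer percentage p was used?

#40a8f8 is rgb(64, 168, 248); #83c6fa is rgb(131, 198, 250).
On the R channel (widest range): 131 ≈ 64 + (p/100)(255 − 64), so p ≈ 100×(131 − 64)/(255 − 64) = 6700/191 = 35.08.
p = 35 reproduces all three channels after rounding.

35%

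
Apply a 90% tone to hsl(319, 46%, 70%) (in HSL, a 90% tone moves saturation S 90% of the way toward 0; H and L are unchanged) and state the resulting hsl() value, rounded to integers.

hsl(319, 5%, 70%)

S moves 90% from 46 toward 0: 46 − 41.4 = 4.6 → 5.
H and L are unchanged.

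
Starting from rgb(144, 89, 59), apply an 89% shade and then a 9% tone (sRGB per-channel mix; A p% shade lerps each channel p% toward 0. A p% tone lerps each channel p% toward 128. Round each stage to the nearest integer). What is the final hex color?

#1a1511

Per channel, c → c + 0.89(0 − c):
  R: 144 − 128.16 = 15.84 → 16
  G: 89 − 79.21 = 9.79 → 10
  B: 59 + 0.89×(0−59) = 59 − 52.51 = 6.49 → 6
After the shade: rgb(16, 10, 6) = #100a06.
Per channel, c → c + 0.09(128 − c):
  R: 16 + 0.09×(128−16) = 16 + 10.08 = 26.08 → 26
  G: 10 + 0.09×(128−10) = 10 + 10.62 = 20.62 → 21
  B: 6 + 0.09×(128−6) = 6 + 10.98 = 16.98 → 17
rgb(26, 21, 17) = #1a1511.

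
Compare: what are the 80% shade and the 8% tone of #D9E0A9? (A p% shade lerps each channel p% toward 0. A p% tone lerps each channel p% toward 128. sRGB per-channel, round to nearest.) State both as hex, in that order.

#D9E0A9 is rgb(217, 224, 169).
80% shade:
  R: 217 − 173.6 = 43.4 → 43
  G: 224 + 0.8×(0−224) = 224 − 179.2 = 44.8 → 45
  B: 169 − 135.2 = 33.8 → 34
  → #2B2D22
8% tone:
  R: 217 + 0.08×(128−217) = 217 − 7.12 = 209.88 → 210
  G: 224 + 0.08×(128−224) = 224 − 7.68 = 216.32 → 216
  B: 169 − 3.28 = 165.72 → 166
  → #D2D8A6

#2B2D22, #D2D8A6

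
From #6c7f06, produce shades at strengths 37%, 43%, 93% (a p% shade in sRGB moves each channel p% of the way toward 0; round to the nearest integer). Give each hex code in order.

#6c7f06 is rgb(108, 127, 6).
37%: (108 − 39.96 = 68.04→68, 127 − 46.99 = 80.01→80, 6 − 2.22 = 3.78→4) → #445004
43%: (108 − 46.44 = 61.56→62, 127 − 54.61 = 72.39→72, 6 − 2.58 = 3.42→3) → #3e4803
93%: (108 − 100.44 = 7.56→8, 127 − 118.11 = 8.89→9, 6 − 5.58 = 0.42→0) → #080900

#445004, #3e4803, #080900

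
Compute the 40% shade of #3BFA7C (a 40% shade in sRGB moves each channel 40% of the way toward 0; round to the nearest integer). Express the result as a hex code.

#3BFA7C is rgb(59, 250, 124).
Lerp each channel 40% toward 0:
  R: 59 − 23.6 = 35.4 → 35
  G: 250 + 0.4×(0−250) = 250 − 100 = 150 → 150
  B: 124 − 49.6 = 74.4 → 74
rgb(35, 150, 74) = #23964A.

#23964A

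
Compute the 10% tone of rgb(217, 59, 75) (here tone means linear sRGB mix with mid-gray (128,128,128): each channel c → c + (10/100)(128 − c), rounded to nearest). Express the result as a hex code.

Per channel, c → c + 0.1(128 − c):
  R: 217 + 0.1×(128−217) = 217 − 8.9 = 208.1 → 208
  G: 59 + 0.1×(128−59) = 59 + 6.9 = 65.9 → 66
  B: 75 + 5.3 = 80.3 → 80
rgb(208, 66, 80) = #D04250.

#D04250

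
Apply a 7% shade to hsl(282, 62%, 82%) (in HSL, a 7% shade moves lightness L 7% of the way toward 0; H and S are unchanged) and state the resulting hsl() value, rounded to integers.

L moves 7% from 82 toward 0: 82 − 5.74 = 76.26 → 76.
H and S are unchanged.

hsl(282, 62%, 76%)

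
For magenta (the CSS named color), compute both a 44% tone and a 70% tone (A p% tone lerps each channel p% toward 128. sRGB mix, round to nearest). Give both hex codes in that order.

CSS magenta is rgb(255, 0, 255).
44% tone:
  R: 255 − 55.88 = 199.12 → 199
  G: 0 + 0.44×(128−0) = 0 + 56.32 = 56.32 → 56
  B: 255 − 55.88 = 199.12 → 199
  → #C738C7
70% tone:
  R: 255 + 0.7×(128−255) = 255 − 88.9 = 166.1 → 166
  G: 0 + 89.6 = 89.6 → 90
  B: 255 − 88.9 = 166.1 → 166
  → #A65AA6

#C738C7, #A65AA6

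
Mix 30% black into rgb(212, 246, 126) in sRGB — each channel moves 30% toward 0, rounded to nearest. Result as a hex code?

#94ac58

A 30% shade moves each channel 30% toward 0:
  R: 212 − 63.6 = 148.4 → 148
  G: 246 − 73.8 = 172.2 → 172
  B: 126 + 0.3×(0−126) = 126 − 37.8 = 88.2 → 88
rgb(148, 172, 88) = #94ac58.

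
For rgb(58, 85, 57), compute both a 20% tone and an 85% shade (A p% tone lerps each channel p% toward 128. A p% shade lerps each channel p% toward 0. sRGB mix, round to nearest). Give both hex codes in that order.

#485e47, #090d09

20% tone:
  R: 58 + 14 = 72 → 72
  G: 85 + 0.2×(128−85) = 85 + 8.6 = 93.6 → 94
  B: 57 + 0.2×(128−57) = 57 + 14.2 = 71.2 → 71
  → #485e47
85% shade:
  R: 58 + 0.85×(0−58) = 58 − 49.3 = 8.7 → 9
  G: 85 − 72.25 = 12.75 → 13
  B: 57 − 48.45 = 8.55 → 9
  → #090d09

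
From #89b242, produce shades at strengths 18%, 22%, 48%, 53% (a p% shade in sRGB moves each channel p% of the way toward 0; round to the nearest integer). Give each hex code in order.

#709236, #6b8b33, #475d22, #40541f

#89b242 is rgb(137, 178, 66).
18%: (137 − 24.66 = 112.34→112, 178 − 32.04 = 145.96→146, 66 − 11.88 = 54.12→54) → #709236
22%: (137 − 30.14 = 106.86→107, 178 − 39.16 = 138.84→139, 66 − 14.52 = 51.48→51) → #6b8b33
48%: (137 − 65.76 = 71.24→71, 178 − 85.44 = 92.56→93, 66 − 31.68 = 34.32→34) → #475d22
53%: (137 − 72.61 = 64.39→64, 178 − 94.34 = 83.66→84, 66 − 34.98 = 31.02→31) → #40541f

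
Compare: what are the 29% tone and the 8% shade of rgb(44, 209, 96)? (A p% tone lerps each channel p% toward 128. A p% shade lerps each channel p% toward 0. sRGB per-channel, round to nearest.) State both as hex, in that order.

#44BA69, #28C058

29% tone:
  R: 44 + 0.29×(128−44) = 44 + 24.36 = 68.36 → 68
  G: 209 − 23.49 = 185.51 → 186
  B: 96 + 9.28 = 105.28 → 105
  → #44BA69
8% shade:
  R: 44 + 0.08×(0−44) = 44 − 3.52 = 40.48 → 40
  G: 209 − 16.72 = 192.28 → 192
  B: 96 + 0.08×(0−96) = 96 − 7.68 = 88.32 → 88
  → #28C058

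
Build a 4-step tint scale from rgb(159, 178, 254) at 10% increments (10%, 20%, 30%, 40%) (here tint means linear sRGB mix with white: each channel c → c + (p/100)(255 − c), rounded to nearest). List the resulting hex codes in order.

10%: (159 + 9.6 = 168.6→169, 178 + 7.7 = 185.7→186, 254→254) → #A9BAFE
20%: (159 + 19.2 = 178.2→178, 178 + 15.4 = 193.4→193, 254→254) → #B2C1FE
30%: (159 + 28.8 = 187.8→188, 178 + 23.1 = 201.1→201, 254→254) → #BCC9FE
40%: (159 + 38.4 = 197.4→197, 178 + 30.8 = 208.8→209, 254→254) → #C5D1FE

#A9BAFE, #B2C1FE, #BCC9FE, #C5D1FE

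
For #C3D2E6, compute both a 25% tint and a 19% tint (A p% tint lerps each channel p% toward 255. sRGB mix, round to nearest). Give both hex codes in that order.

#C3D2E6 is rgb(195, 210, 230).
25% tint:
  R: 195 + 0.25×(255−195) = 195 + 15 = 210 → 210
  G: 210 + 0.25×(255−210) = 210 + 11.25 = 221.25 → 221
  B: 230 + 6.25 = 236.25 → 236
  → #D2DDEC
19% tint:
  R: 195 + 11.4 = 206.4 → 206
  G: 210 + 0.19×(255−210) = 210 + 8.55 = 218.55 → 219
  B: 230 + 0.19×(255−230) = 230 + 4.75 = 234.75 → 235
  → #CEDBEB

#D2DDEC, #CEDBEB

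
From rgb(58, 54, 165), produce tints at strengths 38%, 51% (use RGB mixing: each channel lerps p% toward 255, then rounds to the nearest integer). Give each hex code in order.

38%: (58 + 74.86 = 132.86→133, 54 + 76.38 = 130.38→130, 165 + 34.2 = 199.2→199) → #8582C7
51%: (58 + 100.47 = 158.47→158, 54 + 102.51 = 156.51→157, 165 + 45.9 = 210.9→211) → #9E9DD3

#8582C7, #9E9DD3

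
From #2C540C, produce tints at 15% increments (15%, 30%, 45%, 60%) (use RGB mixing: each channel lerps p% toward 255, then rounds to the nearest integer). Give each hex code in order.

#2C540C is rgb(44, 84, 12).
15%: (44 + 31.65 = 75.65→76, 84 + 25.65 = 109.65→110, 12 + 36.45 = 48.45→48) → #4C6E30
30%: (44 + 63.3 = 107.3→107, 84 + 51.3 = 135.3→135, 12 + 72.9 = 84.9→85) → #6B8755
45%: (44 + 94.95 = 138.95→139, 84 + 76.95 = 160.95→161, 12 + 109.35 = 121.35→121) → #8BA179
60%: (44 + 126.6 = 170.6→171, 84 + 102.6 = 186.6→187, 12 + 145.8 = 157.8→158) → #ABBB9E

#4C6E30, #6B8755, #8BA179, #ABBB9E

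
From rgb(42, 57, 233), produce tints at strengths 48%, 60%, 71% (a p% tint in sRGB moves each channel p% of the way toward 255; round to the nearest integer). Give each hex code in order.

#9098F4, #AAB0F6, #C1C6F9

48%: (42 + 102.24 = 144.24→144, 57 + 95.04 = 152.04→152, 233 + 10.56 = 243.56→244) → #9098F4
60%: (42 + 127.8 = 169.8→170, 57 + 118.8 = 175.8→176, 233 + 13.2 = 246.2→246) → #AAB0F6
71%: (42 + 151.23 = 193.23→193, 57 + 140.58 = 197.58→198, 233 + 15.62 = 248.62→249) → #C1C6F9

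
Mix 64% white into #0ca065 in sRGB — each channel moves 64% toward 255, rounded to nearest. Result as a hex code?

#a8ddc8

#0ca065 is rgb(12, 160, 101).
Lerp each channel 64% toward 255:
  R: 12 + 155.52 = 167.52 → 168
  G: 160 + 0.64×(255−160) = 160 + 60.8 = 220.8 → 221
  B: 101 + 0.64×(255−101) = 101 + 98.56 = 199.56 → 200
rgb(168, 221, 200) = #a8ddc8.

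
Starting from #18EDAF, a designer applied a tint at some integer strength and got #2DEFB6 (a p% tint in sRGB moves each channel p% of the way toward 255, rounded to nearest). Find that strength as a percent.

#18EDAF is rgb(24, 237, 175); #2DEFB6 is rgb(45, 239, 182).
On the R channel (widest range): 45 ≈ 24 + (p/100)(255 − 24), so p ≈ 100×(45 − 24)/(255 − 24) = 2100/231 = 9.09.
p = 9 reproduces all three channels after rounding.

9%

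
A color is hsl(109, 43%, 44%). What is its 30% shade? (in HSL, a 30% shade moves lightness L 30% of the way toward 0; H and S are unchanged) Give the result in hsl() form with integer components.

hsl(109, 43%, 31%)

L moves 30% from 44 toward 0: 44 − 13.2 = 30.8 → 31.
H and S are unchanged.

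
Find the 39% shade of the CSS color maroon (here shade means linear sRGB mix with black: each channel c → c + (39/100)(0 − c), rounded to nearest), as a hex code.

CSS maroon is rgb(128, 0, 0).
Lerp each channel 39% toward 0:
  R: 128 − 49.92 = 78.08 → 78
  G: 0 + 0 = 0 → 0
  B: 0 + 0 = 0 → 0
rgb(78, 0, 0) = #4E0000.

#4E0000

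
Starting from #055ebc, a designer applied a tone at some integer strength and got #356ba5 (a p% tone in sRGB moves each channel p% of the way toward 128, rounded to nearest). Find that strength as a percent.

39%

#055ebc is rgb(5, 94, 188); #356ba5 is rgb(53, 107, 165).
On the R channel (widest range): 53 ≈ 5 + (p/100)(128 − 5), so p ≈ 100×(53 − 5)/(128 − 5) = 4800/123 = 39.02.
p = 39 reproduces all three channels after rounding.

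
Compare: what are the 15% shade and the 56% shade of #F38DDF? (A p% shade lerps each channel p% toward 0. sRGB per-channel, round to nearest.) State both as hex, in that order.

#F38DDF is rgb(243, 141, 223).
15% shade:
  R: 243 − 36.45 = 206.55 → 207
  G: 141 − 21.15 = 119.85 → 120
  B: 223 − 33.45 = 189.55 → 190
  → #CF78BE
56% shade:
  R: 243 + 0.56×(0−243) = 243 − 136.08 = 106.92 → 107
  G: 141 + 0.56×(0−141) = 141 − 78.96 = 62.04 → 62
  B: 223 + 0.56×(0−223) = 223 − 124.88 = 98.12 → 98
  → #6B3E62

#CF78BE, #6B3E62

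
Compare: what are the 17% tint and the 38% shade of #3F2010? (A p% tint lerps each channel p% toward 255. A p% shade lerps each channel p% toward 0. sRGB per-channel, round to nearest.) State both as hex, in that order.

#604639, #27140A

#3F2010 is rgb(63, 32, 16).
17% tint:
  R: 63 + 0.17×(255−63) = 63 + 32.64 = 95.64 → 96
  G: 32 + 37.91 = 69.91 → 70
  B: 16 + 0.17×(255−16) = 16 + 40.63 = 56.63 → 57
  → #604639
38% shade:
  R: 63 + 0.38×(0−63) = 63 − 23.94 = 39.06 → 39
  G: 32 + 0.38×(0−32) = 32 − 12.16 = 19.84 → 20
  B: 16 − 6.08 = 9.92 → 10
  → #27140A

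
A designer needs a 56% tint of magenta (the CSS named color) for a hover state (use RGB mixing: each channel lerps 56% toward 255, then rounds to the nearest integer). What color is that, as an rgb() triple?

CSS magenta is rgb(255, 0, 255).
A 56% tint moves each channel 56% toward 255:
  R: 255 + 0 = 255 → 255
  G: 0 + 0.56×(255−0) = 0 + 142.8 = 142.8 → 143
  B: 255 + 0.56×(255−255) = 255 + 0 = 255 → 255

rgb(255, 143, 255)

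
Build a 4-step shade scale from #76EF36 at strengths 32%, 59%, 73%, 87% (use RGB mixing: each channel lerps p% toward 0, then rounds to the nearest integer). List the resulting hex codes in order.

#76EF36 is rgb(118, 239, 54).
32%: (118 − 37.76 = 80.24→80, 239 − 76.48 = 162.52→163, 54 − 17.28 = 36.72→37) → #50A325
59%: (118 − 69.62 = 48.38→48, 239 − 141.01 = 97.99→98, 54 − 31.86 = 22.14→22) → #306216
73%: (118 − 86.14 = 31.86→32, 239 − 174.47 = 64.53→65, 54 − 39.42 = 14.58→15) → #20410F
87%: (118 − 102.66 = 15.34→15, 239 − 207.93 = 31.07→31, 54 − 46.98 = 7.02→7) → #0F1F07

#50A325, #306216, #20410F, #0F1F07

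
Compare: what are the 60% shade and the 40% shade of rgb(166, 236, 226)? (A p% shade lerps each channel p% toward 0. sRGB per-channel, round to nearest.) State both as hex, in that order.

#425E5A, #648E88

60% shade:
  R: 166 − 99.6 = 66.4 → 66
  G: 236 + 0.6×(0−236) = 236 − 141.6 = 94.4 → 94
  B: 226 − 135.6 = 90.4 → 90
  → #425E5A
40% shade:
  R: 166 − 66.4 = 99.6 → 100
  G: 236 + 0.4×(0−236) = 236 − 94.4 = 141.6 → 142
  B: 226 + 0.4×(0−226) = 226 − 90.4 = 135.6 → 136
  → #648E88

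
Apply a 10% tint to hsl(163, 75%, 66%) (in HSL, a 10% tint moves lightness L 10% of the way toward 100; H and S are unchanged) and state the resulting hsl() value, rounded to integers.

hsl(163, 75%, 69%)

L moves 10% from 66 toward 100: 66 + 3.4 = 69.4 → 69.
H and S are unchanged.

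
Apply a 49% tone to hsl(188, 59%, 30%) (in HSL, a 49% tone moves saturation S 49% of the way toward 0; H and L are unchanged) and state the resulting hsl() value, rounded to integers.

hsl(188, 30%, 30%)

S moves 49% from 59 toward 0: 59 − 28.91 = 30.09 → 30.
H and L are unchanged.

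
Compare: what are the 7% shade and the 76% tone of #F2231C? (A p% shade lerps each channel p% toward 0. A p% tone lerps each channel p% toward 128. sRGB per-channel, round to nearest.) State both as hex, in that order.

#F2231C is rgb(242, 35, 28).
7% shade:
  R: 242 − 16.94 = 225.06 → 225
  G: 35 + 0.07×(0−35) = 35 − 2.45 = 32.55 → 33
  B: 28 − 1.96 = 26.04 → 26
  → #E1211A
76% tone:
  R: 242 + 0.76×(128−242) = 242 − 86.64 = 155.36 → 155
  G: 35 + 0.76×(128−35) = 35 + 70.68 = 105.68 → 106
  B: 28 + 0.76×(128−28) = 28 + 76 = 104 → 104
  → #9B6A68

#E1211A, #9B6A68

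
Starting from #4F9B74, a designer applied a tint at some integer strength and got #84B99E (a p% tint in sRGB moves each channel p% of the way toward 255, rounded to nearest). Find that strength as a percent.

#4F9B74 is rgb(79, 155, 116); #84B99E is rgb(132, 185, 158).
On the R channel (widest range): 132 ≈ 79 + (p/100)(255 − 79), so p ≈ 100×(132 − 79)/(255 − 79) = 5300/176 = 30.11.
p = 30 reproduces all three channels after rounding.

30%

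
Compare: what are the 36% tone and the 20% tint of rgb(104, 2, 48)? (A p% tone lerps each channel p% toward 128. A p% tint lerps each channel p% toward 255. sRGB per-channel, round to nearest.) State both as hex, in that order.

36% tone:
  R: 104 + 0.36×(128−104) = 104 + 8.64 = 112.64 → 113
  G: 2 + 45.36 = 47.36 → 47
  B: 48 + 0.36×(128−48) = 48 + 28.8 = 76.8 → 77
  → #712f4d
20% tint:
  R: 104 + 0.2×(255−104) = 104 + 30.2 = 134.2 → 134
  G: 2 + 50.6 = 52.6 → 53
  B: 48 + 0.2×(255−48) = 48 + 41.4 = 89.4 → 89
  → #863559

#712f4d, #863559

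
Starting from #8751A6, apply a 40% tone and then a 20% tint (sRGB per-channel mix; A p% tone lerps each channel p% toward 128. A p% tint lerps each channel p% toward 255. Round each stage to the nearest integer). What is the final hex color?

#8751A6 is rgb(135, 81, 166).
Per channel, c → c + 0.4(128 − c):
  R: 135 − 2.8 = 132.2 → 132
  G: 81 + 0.4×(128−81) = 81 + 18.8 = 99.8 → 100
  B: 166 + 0.4×(128−166) = 166 − 15.2 = 150.8 → 151
After the tone: rgb(132, 100, 151) = #846497.
Lerp each channel 20% toward 255:
  R: 132 + 24.6 = 156.6 → 157
  G: 100 + 31 = 131 → 131
  B: 151 + 0.2×(255−151) = 151 + 20.8 = 171.8 → 172
rgb(157, 131, 172) = #9D83AC.

#9D83AC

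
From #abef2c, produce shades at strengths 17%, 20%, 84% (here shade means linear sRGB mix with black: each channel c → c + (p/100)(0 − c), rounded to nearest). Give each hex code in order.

#abef2c is rgb(171, 239, 44).
17%: (171 − 29.07 = 141.93→142, 239 − 40.63 = 198.37→198, 44 − 7.48 = 36.52→37) → #8ec625
20%: (171 − 34.2 = 136.8→137, 239 − 47.8 = 191.2→191, 44 − 8.8 = 35.2→35) → #89bf23
84%: (171 − 143.64 = 27.36→27, 239 − 200.76 = 38.24→38, 44 − 36.96 = 7.04→7) → #1b2607

#8ec625, #89bf23, #1b2607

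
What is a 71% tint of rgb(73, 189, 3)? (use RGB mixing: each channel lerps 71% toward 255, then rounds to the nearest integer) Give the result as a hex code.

A 71% tint moves each channel 71% toward 255:
  R: 73 + 0.71×(255−73) = 73 + 129.22 = 202.22 → 202
  G: 189 + 46.86 = 235.86 → 236
  B: 3 + 178.92 = 181.92 → 182
rgb(202, 236, 182) = #CAECB6.

#CAECB6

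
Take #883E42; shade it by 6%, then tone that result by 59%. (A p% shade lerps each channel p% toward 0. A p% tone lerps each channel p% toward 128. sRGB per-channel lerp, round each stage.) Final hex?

#806365

#883E42 is rgb(136, 62, 66).
Lerp each channel 6% toward 0:
  R: 136 − 8.16 = 127.84 → 128
  G: 62 + 0.06×(0−62) = 62 − 3.72 = 58.28 → 58
  B: 66 + 0.06×(0−66) = 66 − 3.96 = 62.04 → 62
After the shade: rgb(128, 58, 62) = #803A3E.
Lerp each channel 59% toward 128:
  R: 128 + 0.59×(128−128) = 128 + 0 = 128 → 128
  G: 58 + 0.59×(128−58) = 58 + 41.3 = 99.3 → 99
  B: 62 + 38.94 = 100.94 → 101
rgb(128, 99, 101) = #806365.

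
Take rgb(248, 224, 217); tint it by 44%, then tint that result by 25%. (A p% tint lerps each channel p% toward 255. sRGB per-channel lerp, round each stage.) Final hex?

#FCF2EF

A 44% tint moves each channel 44% toward 255:
  R: 248 + 3.08 = 251.08 → 251
  G: 224 + 13.64 = 237.64 → 238
  B: 217 + 16.72 = 233.72 → 234
After the tint: rgb(251, 238, 234) = #FBEEEA.
Lerp each channel 25% toward 255:
  R: 251 + 1 = 252 → 252
  G: 238 + 4.25 = 242.25 → 242
  B: 234 + 5.25 = 239.25 → 239
rgb(252, 242, 239) = #FCF2EF.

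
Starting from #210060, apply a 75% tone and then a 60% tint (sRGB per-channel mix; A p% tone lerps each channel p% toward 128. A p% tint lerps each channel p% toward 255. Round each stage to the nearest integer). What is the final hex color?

#210060 is rgb(33, 0, 96).
Per channel, c → c + 0.75(128 − c):
  R: 33 + 0.75×(128−33) = 33 + 71.25 = 104.25 → 104
  G: 0 + 96 = 96 → 96
  B: 96 + 0.75×(128−96) = 96 + 24 = 120 → 120
After the tone: rgb(104, 96, 120) = #686078.
Per channel, c → c + 0.6(255 − c):
  R: 104 + 0.6×(255−104) = 104 + 90.6 = 194.6 → 195
  G: 96 + 95.4 = 191.4 → 191
  B: 120 + 0.6×(255−120) = 120 + 81 = 201 → 201
rgb(195, 191, 201) = #C3BFC9.

#C3BFC9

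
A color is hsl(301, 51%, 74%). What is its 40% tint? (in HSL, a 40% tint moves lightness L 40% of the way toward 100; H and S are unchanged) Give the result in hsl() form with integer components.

hsl(301, 51%, 84%)

L moves 40% from 74 toward 100: 74 + 10.4 = 84.4 → 84.
H and S are unchanged.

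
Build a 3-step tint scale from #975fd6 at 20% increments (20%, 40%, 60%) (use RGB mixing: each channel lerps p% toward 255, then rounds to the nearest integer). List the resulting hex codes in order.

#ac7fde, #c19fe6, #d5bfef

#975fd6 is rgb(151, 95, 214).
20%: (151 + 20.8 = 171.8→172, 95 + 32 = 127→127, 214 + 8.2 = 222.2→222) → #ac7fde
40%: (151 + 41.6 = 192.6→193, 95 + 64 = 159→159, 214 + 16.4 = 230.4→230) → #c19fe6
60%: (151 + 62.4 = 213.4→213, 95 + 96 = 191→191, 214 + 24.6 = 238.6→239) → #d5bfef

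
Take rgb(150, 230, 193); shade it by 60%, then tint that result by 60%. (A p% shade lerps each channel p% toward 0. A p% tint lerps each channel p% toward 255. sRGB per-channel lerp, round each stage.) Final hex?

A 60% shade moves each channel 60% toward 0:
  R: 150 − 90 = 60 → 60
  G: 230 + 0.6×(0−230) = 230 − 138 = 92 → 92
  B: 193 + 0.6×(0−193) = 193 − 115.8 = 77.2 → 77
After the shade: rgb(60, 92, 77) = #3c5c4d.
Per channel, c → c + 0.6(255 − c):
  R: 60 + 0.6×(255−60) = 60 + 117 = 177 → 177
  G: 92 + 0.6×(255−92) = 92 + 97.8 = 189.8 → 190
  B: 77 + 106.8 = 183.8 → 184
rgb(177, 190, 184) = #b1beb8.

#b1beb8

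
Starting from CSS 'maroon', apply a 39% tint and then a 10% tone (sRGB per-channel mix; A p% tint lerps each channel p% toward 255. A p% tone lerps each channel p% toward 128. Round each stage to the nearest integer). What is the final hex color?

#AD6666

CSS maroon is rgb(128, 0, 0).
Lerp each channel 39% toward 255:
  R: 128 + 49.53 = 177.53 → 178
  G: 0 + 99.45 = 99.45 → 99
  B: 0 + 99.45 = 99.45 → 99
After the tint: rgb(178, 99, 99) = #B26363.
Lerp each channel 10% toward 128:
  R: 178 − 5 = 173 → 173
  G: 99 + 0.1×(128−99) = 99 + 2.9 = 101.9 → 102
  B: 99 + 2.9 = 101.9 → 102
rgb(173, 102, 102) = #AD6666.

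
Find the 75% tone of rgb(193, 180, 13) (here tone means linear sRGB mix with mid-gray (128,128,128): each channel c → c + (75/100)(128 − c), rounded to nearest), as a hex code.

#908D63

Lerp each channel 75% toward 128:
  R: 193 − 48.75 = 144.25 → 144
  G: 180 − 39 = 141 → 141
  B: 13 + 0.75×(128−13) = 13 + 86.25 = 99.25 → 99
rgb(144, 141, 99) = #908D63.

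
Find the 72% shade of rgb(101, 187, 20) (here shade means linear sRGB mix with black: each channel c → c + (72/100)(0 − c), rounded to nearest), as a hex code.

#1C3406

Per channel, c → c + 0.72(0 − c):
  R: 101 − 72.72 = 28.28 → 28
  G: 187 + 0.72×(0−187) = 187 − 134.64 = 52.36 → 52
  B: 20 + 0.72×(0−20) = 20 − 14.4 = 5.6 → 6
rgb(28, 52, 6) = #1C3406.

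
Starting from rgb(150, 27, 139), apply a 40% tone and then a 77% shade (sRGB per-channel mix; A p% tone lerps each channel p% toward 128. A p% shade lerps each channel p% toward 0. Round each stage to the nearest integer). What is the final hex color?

#200F1F

A 40% tone moves each channel 40% toward 128:
  R: 150 + 0.4×(128−150) = 150 − 8.8 = 141.2 → 141
  G: 27 + 0.4×(128−27) = 27 + 40.4 = 67.4 → 67
  B: 139 + 0.4×(128−139) = 139 − 4.4 = 134.6 → 135
After the tone: rgb(141, 67, 135) = #8D4387.
Lerp each channel 77% toward 0:
  R: 141 + 0.77×(0−141) = 141 − 108.57 = 32.43 → 32
  G: 67 − 51.59 = 15.41 → 15
  B: 135 + 0.77×(0−135) = 135 − 103.95 = 31.05 → 31
rgb(32, 15, 31) = #200F1F.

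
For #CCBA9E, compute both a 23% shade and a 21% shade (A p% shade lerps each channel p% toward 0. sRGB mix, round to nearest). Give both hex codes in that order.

#CCBA9E is rgb(204, 186, 158).
23% shade:
  R: 204 − 46.92 = 157.08 → 157
  G: 186 − 42.78 = 143.22 → 143
  B: 158 + 0.23×(0−158) = 158 − 36.34 = 121.66 → 122
  → #9D8F7A
21% shade:
  R: 204 + 0.21×(0−204) = 204 − 42.84 = 161.16 → 161
  G: 186 + 0.21×(0−186) = 186 − 39.06 = 146.94 → 147
  B: 158 + 0.21×(0−158) = 158 − 33.18 = 124.82 → 125
  → #A1937D

#9D8F7A, #A1937D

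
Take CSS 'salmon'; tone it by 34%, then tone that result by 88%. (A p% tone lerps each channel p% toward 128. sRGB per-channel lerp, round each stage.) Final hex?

CSS salmon is rgb(250, 128, 114).
A 34% tone moves each channel 34% toward 128:
  R: 250 + 0.34×(128−250) = 250 − 41.48 = 208.52 → 209
  G: 128 + 0.34×(128−128) = 128 + 0 = 128 → 128
  B: 114 + 4.76 = 118.76 → 119
After the tone: rgb(209, 128, 119) = #D18077.
An 88% tone moves each channel 88% toward 128:
  R: 209 − 71.28 = 137.72 → 138
  G: 128 + 0.88×(128−128) = 128 + 0 = 128 → 128
  B: 119 + 0.88×(128−119) = 119 + 7.92 = 126.92 → 127
rgb(138, 128, 127) = #8A807F.

#8A807F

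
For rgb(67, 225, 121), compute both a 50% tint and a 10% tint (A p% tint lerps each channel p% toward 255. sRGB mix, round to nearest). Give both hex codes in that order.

50% tint:
  R: 67 + 0.5×(255−67) = 67 + 94 = 161 → 161
  G: 225 + 0.5×(255−225) = 225 + 15 = 240 → 240
  B: 121 + 67 = 188 → 188
  → #A1F0BC
10% tint:
  R: 67 + 0.1×(255−67) = 67 + 18.8 = 85.8 → 86
  G: 225 + 3 = 228 → 228
  B: 121 + 0.1×(255−121) = 121 + 13.4 = 134.4 → 134
  → #56E486

#A1F0BC, #56E486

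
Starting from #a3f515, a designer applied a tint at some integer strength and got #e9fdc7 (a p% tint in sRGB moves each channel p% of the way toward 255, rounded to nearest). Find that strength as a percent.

76%

#a3f515 is rgb(163, 245, 21); #e9fdc7 is rgb(233, 253, 199).
On the B channel (widest range): 199 ≈ 21 + (p/100)(255 − 21), so p ≈ 100×(199 − 21)/(255 − 21) = 17800/234 = 76.07.
p = 76 reproduces all three channels after rounding.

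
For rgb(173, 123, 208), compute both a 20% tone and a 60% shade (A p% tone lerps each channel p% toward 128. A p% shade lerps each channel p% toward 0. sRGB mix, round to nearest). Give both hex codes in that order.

20% tone:
  R: 173 − 9 = 164 → 164
  G: 123 + 1 = 124 → 124
  B: 208 + 0.2×(128−208) = 208 − 16 = 192 → 192
  → #A47CC0
60% shade:
  R: 173 + 0.6×(0−173) = 173 − 103.8 = 69.2 → 69
  G: 123 + 0.6×(0−123) = 123 − 73.8 = 49.2 → 49
  B: 208 + 0.6×(0−208) = 208 − 124.8 = 83.2 → 83
  → #453153

#A47CC0, #453153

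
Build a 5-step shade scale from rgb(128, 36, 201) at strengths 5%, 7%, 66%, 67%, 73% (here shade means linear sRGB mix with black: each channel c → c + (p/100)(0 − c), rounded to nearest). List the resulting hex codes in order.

5%: (128 − 6.4 = 121.6→122, 36 − 1.8 = 34.2→34, 201 − 10.05 = 190.95→191) → #7A22BF
7%: (128 − 8.96 = 119.04→119, 36 − 2.52 = 33.48→33, 201 − 14.07 = 186.93→187) → #7721BB
66%: (128 − 84.48 = 43.52→44, 36 − 23.76 = 12.24→12, 201 − 132.66 = 68.34→68) → #2C0C44
67%: (128 − 85.76 = 42.24→42, 36 − 24.12 = 11.88→12, 201 − 134.67 = 66.33→66) → #2A0C42
73%: (128 − 93.44 = 34.56→35, 36 − 26.28 = 9.72→10, 201 − 146.73 = 54.27→54) → #230A36

#7A22BF, #7721BB, #2C0C44, #2A0C42, #230A36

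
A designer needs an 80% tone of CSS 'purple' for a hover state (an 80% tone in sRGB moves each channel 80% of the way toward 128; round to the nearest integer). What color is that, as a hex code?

CSS purple is rgb(128, 0, 128).
Lerp each channel 80% toward 128:
  R: 128 + 0 = 128 → 128
  G: 0 + 102.4 = 102.4 → 102
  B: 128 + 0.8×(128−128) = 128 + 0 = 128 → 128
rgb(128, 102, 128) = #806680.

#806680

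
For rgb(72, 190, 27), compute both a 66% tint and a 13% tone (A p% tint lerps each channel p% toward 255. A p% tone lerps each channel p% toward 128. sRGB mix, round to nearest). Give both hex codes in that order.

#C1E9B1, #4FB628

66% tint:
  R: 72 + 120.78 = 192.78 → 193
  G: 190 + 42.9 = 232.9 → 233
  B: 27 + 0.66×(255−27) = 27 + 150.48 = 177.48 → 177
  → #C1E9B1
13% tone:
  R: 72 + 7.28 = 79.28 → 79
  G: 190 + 0.13×(128−190) = 190 − 8.06 = 181.94 → 182
  B: 27 + 0.13×(128−27) = 27 + 13.13 = 40.13 → 40
  → #4FB628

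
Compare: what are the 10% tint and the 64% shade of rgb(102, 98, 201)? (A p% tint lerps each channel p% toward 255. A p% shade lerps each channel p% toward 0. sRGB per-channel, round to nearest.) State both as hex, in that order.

#7572CE, #252348

10% tint:
  R: 102 + 0.1×(255−102) = 102 + 15.3 = 117.3 → 117
  G: 98 + 15.7 = 113.7 → 114
  B: 201 + 0.1×(255−201) = 201 + 5.4 = 206.4 → 206
  → #7572CE
64% shade:
  R: 102 − 65.28 = 36.72 → 37
  G: 98 + 0.64×(0−98) = 98 − 62.72 = 35.28 → 35
  B: 201 + 0.64×(0−201) = 201 − 128.64 = 72.36 → 72
  → #252348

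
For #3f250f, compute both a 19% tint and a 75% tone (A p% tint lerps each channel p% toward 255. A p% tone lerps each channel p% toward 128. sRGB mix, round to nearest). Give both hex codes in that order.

#634e3d, #706964

#3f250f is rgb(63, 37, 15).
19% tint:
  R: 63 + 0.19×(255−63) = 63 + 36.48 = 99.48 → 99
  G: 37 + 0.19×(255−37) = 37 + 41.42 = 78.42 → 78
  B: 15 + 45.6 = 60.6 → 61
  → #634e3d
75% tone:
  R: 63 + 0.75×(128−63) = 63 + 48.75 = 111.75 → 112
  G: 37 + 68.25 = 105.25 → 105
  B: 15 + 84.75 = 99.75 → 100
  → #706964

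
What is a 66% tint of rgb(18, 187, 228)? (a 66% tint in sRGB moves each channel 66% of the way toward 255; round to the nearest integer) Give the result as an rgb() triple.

rgb(174, 232, 246)

A 66% tint moves each channel 66% toward 255:
  R: 18 + 0.66×(255−18) = 18 + 156.42 = 174.42 → 174
  G: 187 + 44.88 = 231.88 → 232
  B: 228 + 0.66×(255−228) = 228 + 17.82 = 245.82 → 246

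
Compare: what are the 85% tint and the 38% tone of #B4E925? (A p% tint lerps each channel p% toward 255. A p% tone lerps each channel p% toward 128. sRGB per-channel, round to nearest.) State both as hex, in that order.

#F4FCDE, #A0C148

#B4E925 is rgb(180, 233, 37).
85% tint:
  R: 180 + 63.75 = 243.75 → 244
  G: 233 + 0.85×(255−233) = 233 + 18.7 = 251.7 → 252
  B: 37 + 185.3 = 222.3 → 222
  → #F4FCDE
38% tone:
  R: 180 + 0.38×(128−180) = 180 − 19.76 = 160.24 → 160
  G: 233 + 0.38×(128−233) = 233 − 39.9 = 193.1 → 193
  B: 37 + 34.58 = 71.58 → 72
  → #A0C148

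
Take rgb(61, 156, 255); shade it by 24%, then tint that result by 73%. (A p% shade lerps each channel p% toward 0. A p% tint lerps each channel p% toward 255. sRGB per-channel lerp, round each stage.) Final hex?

Per channel, c → c + 0.24(0 − c):
  R: 61 − 14.64 = 46.36 → 46
  G: 156 + 0.24×(0−156) = 156 − 37.44 = 118.56 → 119
  B: 255 − 61.2 = 193.8 → 194
After the shade: rgb(46, 119, 194) = #2e77c2.
Lerp each channel 73% toward 255:
  R: 46 + 0.73×(255−46) = 46 + 152.57 = 198.57 → 199
  G: 119 + 99.28 = 218.28 → 218
  B: 194 + 0.73×(255−194) = 194 + 44.53 = 238.53 → 239
rgb(199, 218, 239) = #c7daef.

#c7daef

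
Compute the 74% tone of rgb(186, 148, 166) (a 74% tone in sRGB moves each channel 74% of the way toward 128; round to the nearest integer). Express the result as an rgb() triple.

rgb(143, 133, 138)

Lerp each channel 74% toward 128:
  R: 186 + 0.74×(128−186) = 186 − 42.92 = 143.08 → 143
  G: 148 + 0.74×(128−148) = 148 − 14.8 = 133.2 → 133
  B: 166 − 28.12 = 137.88 → 138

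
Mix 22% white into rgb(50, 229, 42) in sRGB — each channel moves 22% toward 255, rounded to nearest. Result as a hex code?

A 22% tint moves each channel 22% toward 255:
  R: 50 + 45.1 = 95.1 → 95
  G: 229 + 5.72 = 234.72 → 235
  B: 42 + 0.22×(255−42) = 42 + 46.86 = 88.86 → 89
rgb(95, 235, 89) = #5FEB59.

#5FEB59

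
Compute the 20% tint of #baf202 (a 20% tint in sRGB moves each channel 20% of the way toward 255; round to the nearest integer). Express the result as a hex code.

#baf202 is rgb(186, 242, 2).
A 20% tint moves each channel 20% toward 255:
  R: 186 + 0.2×(255−186) = 186 + 13.8 = 199.8 → 200
  G: 242 + 0.2×(255−242) = 242 + 2.6 = 244.6 → 245
  B: 2 + 50.6 = 52.6 → 53
rgb(200, 245, 53) = #c8f535.

#c8f535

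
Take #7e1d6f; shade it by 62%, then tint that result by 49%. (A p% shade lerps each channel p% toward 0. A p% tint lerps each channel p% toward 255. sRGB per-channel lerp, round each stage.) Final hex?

#7e1d6f is rgb(126, 29, 111).
Lerp each channel 62% toward 0:
  R: 126 + 0.62×(0−126) = 126 − 78.12 = 47.88 → 48
  G: 29 − 17.98 = 11.02 → 11
  B: 111 + 0.62×(0−111) = 111 − 68.82 = 42.18 → 42
After the shade: rgb(48, 11, 42) = #300b2a.
Per channel, c → c + 0.49(255 − c):
  R: 48 + 0.49×(255−48) = 48 + 101.43 = 149.43 → 149
  G: 11 + 119.56 = 130.56 → 131
  B: 42 + 104.37 = 146.37 → 146
rgb(149, 131, 146) = #958392.

#958392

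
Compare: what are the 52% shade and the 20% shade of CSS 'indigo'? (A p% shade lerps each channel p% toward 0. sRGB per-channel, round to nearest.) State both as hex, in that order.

#24003E, #3C0068

CSS indigo is rgb(75, 0, 130).
52% shade:
  R: 75 − 39 = 36 → 36
  G: 0 + 0.52×(0−0) = 0 + 0 = 0 → 0
  B: 130 + 0.52×(0−130) = 130 − 67.6 = 62.4 → 62
  → #24003E
20% shade:
  R: 75 + 0.2×(0−75) = 75 − 15 = 60 → 60
  G: 0 + 0.2×(0−0) = 0 + 0 = 0 → 0
  B: 130 + 0.2×(0−130) = 130 − 26 = 104 → 104
  → #3C0068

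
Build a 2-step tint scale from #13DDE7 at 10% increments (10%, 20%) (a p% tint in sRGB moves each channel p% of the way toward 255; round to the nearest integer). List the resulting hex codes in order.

#13DDE7 is rgb(19, 221, 231).
10%: (19 + 23.6 = 42.6→43, 221 + 3.4 = 224.4→224, 231 + 2.4 = 233.4→233) → #2BE0E9
20%: (19 + 47.2 = 66.2→66, 221 + 6.8 = 227.8→228, 231 + 4.8 = 235.8→236) → #42E4EC

#2BE0E9, #42E4EC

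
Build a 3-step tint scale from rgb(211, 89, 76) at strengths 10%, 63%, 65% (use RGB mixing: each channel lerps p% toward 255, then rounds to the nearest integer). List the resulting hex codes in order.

#D76A5E, #EFC2BD, #F0C5C0

10%: (211 + 4.4 = 215.4→215, 89 + 16.6 = 105.6→106, 76 + 17.9 = 93.9→94) → #D76A5E
63%: (211 + 27.72 = 238.72→239, 89 + 104.58 = 193.58→194, 76 + 112.77 = 188.77→189) → #EFC2BD
65%: (211 + 28.6 = 239.6→240, 89 + 107.9 = 196.9→197, 76 + 116.35 = 192.35→192) → #F0C5C0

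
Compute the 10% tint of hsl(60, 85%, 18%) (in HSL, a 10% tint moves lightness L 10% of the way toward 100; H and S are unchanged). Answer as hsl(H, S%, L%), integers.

L moves 10% from 18 toward 100: 18 + 8.2 = 26.2 → 26.
H and S are unchanged.

hsl(60, 85%, 26%)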